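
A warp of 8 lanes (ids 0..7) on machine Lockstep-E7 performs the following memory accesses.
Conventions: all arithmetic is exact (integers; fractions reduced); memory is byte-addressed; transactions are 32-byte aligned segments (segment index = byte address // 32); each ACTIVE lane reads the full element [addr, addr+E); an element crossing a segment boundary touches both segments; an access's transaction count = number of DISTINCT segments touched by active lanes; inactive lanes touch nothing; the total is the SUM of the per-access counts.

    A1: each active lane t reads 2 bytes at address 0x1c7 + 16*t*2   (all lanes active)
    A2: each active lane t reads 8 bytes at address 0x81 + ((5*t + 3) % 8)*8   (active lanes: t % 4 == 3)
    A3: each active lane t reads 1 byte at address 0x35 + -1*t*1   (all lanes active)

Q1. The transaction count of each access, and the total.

A1: 8 transactions
A2: 2 transactions
A3: 1 transaction

Answer: 8,2,1; total 11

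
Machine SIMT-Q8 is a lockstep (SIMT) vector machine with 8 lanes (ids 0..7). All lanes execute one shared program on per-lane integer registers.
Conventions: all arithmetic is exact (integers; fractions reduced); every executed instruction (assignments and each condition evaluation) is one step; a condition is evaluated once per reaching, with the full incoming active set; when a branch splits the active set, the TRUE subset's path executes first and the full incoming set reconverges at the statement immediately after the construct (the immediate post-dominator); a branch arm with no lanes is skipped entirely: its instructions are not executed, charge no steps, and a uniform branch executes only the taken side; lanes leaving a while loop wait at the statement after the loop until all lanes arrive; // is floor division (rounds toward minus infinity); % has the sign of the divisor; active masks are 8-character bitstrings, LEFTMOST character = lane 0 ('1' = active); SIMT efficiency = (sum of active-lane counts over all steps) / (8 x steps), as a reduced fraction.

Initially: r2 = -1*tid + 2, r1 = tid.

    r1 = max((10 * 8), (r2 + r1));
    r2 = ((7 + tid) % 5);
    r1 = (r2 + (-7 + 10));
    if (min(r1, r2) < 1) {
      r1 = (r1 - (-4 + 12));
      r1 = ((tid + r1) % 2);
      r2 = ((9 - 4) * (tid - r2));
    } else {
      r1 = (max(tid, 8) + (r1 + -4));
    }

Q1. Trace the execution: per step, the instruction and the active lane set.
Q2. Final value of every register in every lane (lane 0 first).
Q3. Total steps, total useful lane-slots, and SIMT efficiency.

step 0: r1 <- max((10 * 8), (r2 + r1)) 11111111
step 1: r2 <- ((7 + tid) % 5)        11111111
step 2: r1 <- (r2 + (-7 + 10))       11111111
step 3: eval (min(r1, r2) < 1)       11111111
step 4: r1 <- (r1 - (-4 + 12))       00010000
step 5: r1 <- ((tid + r1) % 2)       00010000
step 6: r2 <- ((9 - 4) * (tid - r2)) 00010000
step 7: r1 <- (max(tid, 8) + (r1 + -4)) 11101111

Answer: 8 steps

r2: 2,3,4,15,1,2,3,4
r1: 9,10,11,0,8,9,10,11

steps = 8; useful = 42; efficiency = 42/64 = 21/32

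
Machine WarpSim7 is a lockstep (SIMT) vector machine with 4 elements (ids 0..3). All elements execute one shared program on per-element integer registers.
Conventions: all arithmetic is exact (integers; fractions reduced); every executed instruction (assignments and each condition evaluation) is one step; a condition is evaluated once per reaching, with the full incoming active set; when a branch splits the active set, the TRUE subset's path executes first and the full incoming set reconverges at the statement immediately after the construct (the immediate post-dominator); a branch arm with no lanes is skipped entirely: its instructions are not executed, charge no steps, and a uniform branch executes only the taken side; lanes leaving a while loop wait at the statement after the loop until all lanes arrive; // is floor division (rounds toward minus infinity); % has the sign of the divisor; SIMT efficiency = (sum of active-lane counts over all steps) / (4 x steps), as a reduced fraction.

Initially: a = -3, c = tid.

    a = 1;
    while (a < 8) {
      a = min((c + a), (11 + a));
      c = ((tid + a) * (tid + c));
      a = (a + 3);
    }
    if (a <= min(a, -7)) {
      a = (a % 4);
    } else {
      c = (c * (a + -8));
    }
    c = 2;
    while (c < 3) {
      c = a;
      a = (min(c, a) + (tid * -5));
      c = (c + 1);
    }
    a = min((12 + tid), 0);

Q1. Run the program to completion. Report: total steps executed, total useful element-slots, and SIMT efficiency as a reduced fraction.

Answer: 23 steps, 80 useful, 20/23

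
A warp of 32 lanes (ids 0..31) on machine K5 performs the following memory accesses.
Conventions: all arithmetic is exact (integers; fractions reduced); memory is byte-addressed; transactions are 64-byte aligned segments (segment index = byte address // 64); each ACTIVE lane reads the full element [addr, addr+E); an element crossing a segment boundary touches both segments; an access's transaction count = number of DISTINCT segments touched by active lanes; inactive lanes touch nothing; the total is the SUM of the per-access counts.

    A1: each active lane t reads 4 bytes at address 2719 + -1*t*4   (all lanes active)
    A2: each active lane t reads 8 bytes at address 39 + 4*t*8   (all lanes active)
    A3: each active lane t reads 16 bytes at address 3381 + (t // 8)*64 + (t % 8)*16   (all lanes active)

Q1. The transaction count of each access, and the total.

A1: 3 transactions
A2: 17 transactions
A3: 6 transactions

Answer: 3,17,6; total 26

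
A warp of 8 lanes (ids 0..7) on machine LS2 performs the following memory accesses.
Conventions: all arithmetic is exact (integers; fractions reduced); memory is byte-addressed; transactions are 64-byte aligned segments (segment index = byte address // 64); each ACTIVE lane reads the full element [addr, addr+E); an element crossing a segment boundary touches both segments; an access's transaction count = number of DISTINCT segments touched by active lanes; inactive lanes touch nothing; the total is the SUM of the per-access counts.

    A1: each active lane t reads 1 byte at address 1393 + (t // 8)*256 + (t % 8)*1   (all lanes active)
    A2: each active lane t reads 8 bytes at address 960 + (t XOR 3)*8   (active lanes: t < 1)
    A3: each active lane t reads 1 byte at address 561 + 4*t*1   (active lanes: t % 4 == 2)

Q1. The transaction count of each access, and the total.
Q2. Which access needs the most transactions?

A1: 1 transaction
A2: 1 transaction
A3: 2 transactions

Answer: 1,1,2; total 4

Answer: A3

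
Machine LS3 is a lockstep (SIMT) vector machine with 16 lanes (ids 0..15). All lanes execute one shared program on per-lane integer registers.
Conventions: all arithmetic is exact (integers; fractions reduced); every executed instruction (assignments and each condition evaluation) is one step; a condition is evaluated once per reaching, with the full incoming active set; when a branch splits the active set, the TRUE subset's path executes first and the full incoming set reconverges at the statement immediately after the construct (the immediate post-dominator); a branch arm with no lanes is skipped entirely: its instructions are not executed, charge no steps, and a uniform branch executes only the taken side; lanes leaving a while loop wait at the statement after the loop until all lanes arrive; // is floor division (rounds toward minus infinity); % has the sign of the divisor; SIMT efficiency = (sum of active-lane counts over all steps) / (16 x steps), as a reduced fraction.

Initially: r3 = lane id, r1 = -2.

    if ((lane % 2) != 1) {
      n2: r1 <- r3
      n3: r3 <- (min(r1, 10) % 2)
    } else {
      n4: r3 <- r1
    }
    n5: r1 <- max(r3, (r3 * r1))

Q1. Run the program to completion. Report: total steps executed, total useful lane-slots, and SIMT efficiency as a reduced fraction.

Answer: 5 steps, 56 useful, 7/10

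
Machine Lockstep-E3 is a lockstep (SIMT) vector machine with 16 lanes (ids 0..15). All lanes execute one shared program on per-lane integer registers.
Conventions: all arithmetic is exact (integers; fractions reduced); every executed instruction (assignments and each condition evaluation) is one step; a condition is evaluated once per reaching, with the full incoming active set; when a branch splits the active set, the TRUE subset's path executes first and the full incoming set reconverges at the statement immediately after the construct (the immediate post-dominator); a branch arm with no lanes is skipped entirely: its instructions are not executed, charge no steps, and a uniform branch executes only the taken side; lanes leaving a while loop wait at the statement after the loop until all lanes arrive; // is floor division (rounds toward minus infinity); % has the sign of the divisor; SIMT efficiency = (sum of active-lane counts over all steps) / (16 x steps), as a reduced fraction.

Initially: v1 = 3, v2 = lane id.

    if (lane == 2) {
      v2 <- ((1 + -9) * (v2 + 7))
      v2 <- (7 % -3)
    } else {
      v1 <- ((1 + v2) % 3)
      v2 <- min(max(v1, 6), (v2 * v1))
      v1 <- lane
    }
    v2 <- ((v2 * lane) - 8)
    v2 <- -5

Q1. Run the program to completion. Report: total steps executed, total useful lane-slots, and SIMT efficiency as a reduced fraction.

Answer: 8 steps, 95 useful, 95/128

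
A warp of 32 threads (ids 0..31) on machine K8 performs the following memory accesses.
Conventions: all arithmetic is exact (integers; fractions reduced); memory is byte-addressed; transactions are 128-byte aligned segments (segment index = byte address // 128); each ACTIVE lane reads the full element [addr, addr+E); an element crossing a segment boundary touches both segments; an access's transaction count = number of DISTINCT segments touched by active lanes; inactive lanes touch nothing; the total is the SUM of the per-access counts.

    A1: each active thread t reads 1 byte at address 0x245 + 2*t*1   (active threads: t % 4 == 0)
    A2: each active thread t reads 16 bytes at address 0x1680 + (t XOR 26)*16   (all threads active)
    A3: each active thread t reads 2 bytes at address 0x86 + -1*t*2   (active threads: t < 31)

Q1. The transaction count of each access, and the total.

A1: 1 transaction
A2: 4 transactions
A3: 2 transactions

Answer: 1,4,2; total 7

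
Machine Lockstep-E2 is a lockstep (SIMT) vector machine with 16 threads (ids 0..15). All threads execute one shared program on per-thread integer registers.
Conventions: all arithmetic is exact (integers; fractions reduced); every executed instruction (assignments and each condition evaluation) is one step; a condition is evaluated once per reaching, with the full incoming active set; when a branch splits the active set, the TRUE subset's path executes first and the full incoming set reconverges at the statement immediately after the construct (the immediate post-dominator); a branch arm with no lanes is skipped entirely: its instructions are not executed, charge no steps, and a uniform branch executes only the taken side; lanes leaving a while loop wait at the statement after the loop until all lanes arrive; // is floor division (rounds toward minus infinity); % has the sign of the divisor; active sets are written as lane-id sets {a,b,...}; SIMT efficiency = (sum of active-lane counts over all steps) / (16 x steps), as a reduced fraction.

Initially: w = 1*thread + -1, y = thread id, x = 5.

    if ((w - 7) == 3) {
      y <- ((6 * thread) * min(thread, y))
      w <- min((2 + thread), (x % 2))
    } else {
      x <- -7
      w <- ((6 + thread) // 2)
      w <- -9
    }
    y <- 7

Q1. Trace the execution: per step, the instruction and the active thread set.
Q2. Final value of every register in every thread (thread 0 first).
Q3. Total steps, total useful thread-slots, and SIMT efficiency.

step 0: eval ((w - 7) == 3)          {0,1,2,3,4,5,6,7,8,9,10,11,12,13,14,15}
step 1: y <- ((6 * thread) * min(thread, y)) {11}
step 2: w <- min((2 + thread), (x % 2)) {11}
step 3: x <- -7                      {0,1,2,3,4,5,6,7,8,9,10,12,13,14,15}
step 4: w <- ((6 + thread) // 2)     {0,1,2,3,4,5,6,7,8,9,10,12,13,14,15}
step 5: w <- -9                      {0,1,2,3,4,5,6,7,8,9,10,12,13,14,15}
step 6: y <- 7                       {0,1,2,3,4,5,6,7,8,9,10,11,12,13,14,15}

Answer: 7 steps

w: -9,-9,-9,-9,-9,-9,-9,-9,-9,-9,-9,1,-9,-9,-9,-9
y: 7,7,7,7,7,7,7,7,7,7,7,7,7,7,7,7
x: -7,-7,-7,-7,-7,-7,-7,-7,-7,-7,-7,5,-7,-7,-7,-7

steps = 7; useful = 79; efficiency = 79/112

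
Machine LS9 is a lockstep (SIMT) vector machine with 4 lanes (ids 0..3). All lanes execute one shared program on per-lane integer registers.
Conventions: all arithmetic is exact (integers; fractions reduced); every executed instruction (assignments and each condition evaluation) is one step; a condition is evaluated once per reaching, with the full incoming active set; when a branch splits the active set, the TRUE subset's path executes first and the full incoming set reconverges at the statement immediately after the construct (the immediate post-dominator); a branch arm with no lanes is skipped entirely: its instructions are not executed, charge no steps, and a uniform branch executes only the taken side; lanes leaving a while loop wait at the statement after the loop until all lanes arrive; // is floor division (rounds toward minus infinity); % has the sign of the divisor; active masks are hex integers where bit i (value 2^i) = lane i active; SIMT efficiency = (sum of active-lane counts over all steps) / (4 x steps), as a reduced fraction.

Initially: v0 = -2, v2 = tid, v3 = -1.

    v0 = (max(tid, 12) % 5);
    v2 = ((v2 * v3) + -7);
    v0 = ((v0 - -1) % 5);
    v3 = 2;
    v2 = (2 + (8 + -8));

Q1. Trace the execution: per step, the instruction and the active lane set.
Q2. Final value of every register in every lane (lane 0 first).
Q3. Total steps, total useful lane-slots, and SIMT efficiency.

step 0: v0 <- (max(tid, 12) % 5)     0xf
step 1: v2 <- ((v2 * v3) + -7)       0xf
step 2: v0 <- ((v0 - -1) % 5)        0xf
step 3: v3 <- 2                      0xf
step 4: v2 <- (2 + (8 + -8))         0xf

Answer: 5 steps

v0: 3,3,3,3
v2: 2,2,2,2
v3: 2,2,2,2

steps = 5; useful = 20; efficiency = 20/20 = 1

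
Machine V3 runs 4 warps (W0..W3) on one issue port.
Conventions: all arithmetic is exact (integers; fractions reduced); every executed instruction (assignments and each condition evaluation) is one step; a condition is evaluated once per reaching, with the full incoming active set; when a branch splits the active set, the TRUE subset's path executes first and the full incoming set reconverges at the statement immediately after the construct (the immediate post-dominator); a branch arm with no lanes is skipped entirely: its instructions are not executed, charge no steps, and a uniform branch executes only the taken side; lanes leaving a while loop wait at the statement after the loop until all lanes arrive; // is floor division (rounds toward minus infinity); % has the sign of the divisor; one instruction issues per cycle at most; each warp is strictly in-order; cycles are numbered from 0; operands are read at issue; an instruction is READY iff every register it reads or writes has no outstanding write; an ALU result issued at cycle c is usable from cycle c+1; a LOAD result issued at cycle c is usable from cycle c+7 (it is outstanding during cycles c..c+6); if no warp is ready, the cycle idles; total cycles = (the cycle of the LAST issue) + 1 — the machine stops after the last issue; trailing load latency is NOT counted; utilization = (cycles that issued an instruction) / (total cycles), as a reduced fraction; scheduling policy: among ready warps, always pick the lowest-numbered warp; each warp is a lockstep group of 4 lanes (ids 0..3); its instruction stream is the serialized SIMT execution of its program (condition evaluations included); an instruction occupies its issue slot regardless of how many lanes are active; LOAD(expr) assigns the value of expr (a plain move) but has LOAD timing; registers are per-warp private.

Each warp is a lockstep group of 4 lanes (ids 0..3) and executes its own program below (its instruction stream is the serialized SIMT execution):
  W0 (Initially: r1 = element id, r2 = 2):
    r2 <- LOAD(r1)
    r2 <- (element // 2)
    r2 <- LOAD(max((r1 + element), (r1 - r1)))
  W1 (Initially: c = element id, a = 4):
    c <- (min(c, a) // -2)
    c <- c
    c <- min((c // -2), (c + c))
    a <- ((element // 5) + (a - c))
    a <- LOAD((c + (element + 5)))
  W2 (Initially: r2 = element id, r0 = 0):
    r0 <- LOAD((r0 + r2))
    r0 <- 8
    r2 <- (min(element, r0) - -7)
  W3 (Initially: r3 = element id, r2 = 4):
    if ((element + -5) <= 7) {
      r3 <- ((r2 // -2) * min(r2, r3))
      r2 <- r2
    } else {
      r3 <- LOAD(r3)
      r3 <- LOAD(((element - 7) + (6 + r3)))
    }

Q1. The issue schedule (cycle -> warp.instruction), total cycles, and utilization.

cycle 0: W0.I0
cycle 1: W1.I0
cycle 2: W1.I1
cycle 3: W1.I2
cycle 4: W1.I3
cycle 5: W1.I4
cycle 6: W2.I0
cycle 7: W0.I1
cycle 8: W0.I2
cycle 9: W3.I0
cycle 10: W3.I1
cycle 11: W3.I2
cycle 12: idle
cycle 13: W2.I1
cycle 14: W2.I2

Answer: 15 cycles, utilization 14/15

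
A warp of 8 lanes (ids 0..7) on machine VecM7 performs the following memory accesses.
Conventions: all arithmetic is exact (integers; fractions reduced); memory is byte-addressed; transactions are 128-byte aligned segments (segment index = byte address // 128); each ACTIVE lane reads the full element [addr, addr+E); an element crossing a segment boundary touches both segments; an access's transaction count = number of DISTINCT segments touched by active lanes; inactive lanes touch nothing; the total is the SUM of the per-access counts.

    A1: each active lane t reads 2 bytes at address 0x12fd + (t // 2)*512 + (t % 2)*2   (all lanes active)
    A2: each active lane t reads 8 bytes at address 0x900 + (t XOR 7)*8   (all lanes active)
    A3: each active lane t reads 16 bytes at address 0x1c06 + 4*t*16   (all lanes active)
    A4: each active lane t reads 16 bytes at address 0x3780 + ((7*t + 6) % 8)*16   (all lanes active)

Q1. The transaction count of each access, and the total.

A1: 8 transactions
A2: 1 transaction
A3: 4 transactions
A4: 1 transaction

Answer: 8,1,4,1; total 14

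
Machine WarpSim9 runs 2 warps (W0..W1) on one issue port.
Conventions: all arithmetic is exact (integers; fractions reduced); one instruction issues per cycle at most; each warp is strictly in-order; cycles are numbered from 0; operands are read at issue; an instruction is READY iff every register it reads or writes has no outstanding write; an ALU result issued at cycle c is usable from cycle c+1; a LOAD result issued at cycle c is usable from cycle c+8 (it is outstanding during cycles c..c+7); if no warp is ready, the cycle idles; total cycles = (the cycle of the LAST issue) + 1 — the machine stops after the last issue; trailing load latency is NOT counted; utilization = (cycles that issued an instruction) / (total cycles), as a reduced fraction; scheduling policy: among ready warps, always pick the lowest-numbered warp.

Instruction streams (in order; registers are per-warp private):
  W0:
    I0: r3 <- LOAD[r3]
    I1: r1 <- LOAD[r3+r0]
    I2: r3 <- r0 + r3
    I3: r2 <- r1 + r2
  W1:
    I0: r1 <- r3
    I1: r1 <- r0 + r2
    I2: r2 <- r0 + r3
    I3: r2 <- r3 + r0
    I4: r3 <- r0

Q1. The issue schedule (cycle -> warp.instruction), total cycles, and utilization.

cycle 0: W0.I0
cycle 1: W1.I0
cycle 2: W1.I1
cycle 3: W1.I2
cycle 4: W1.I3
cycle 5: W1.I4
cycle 6: idle
cycle 7: idle
cycle 8: W0.I1
cycle 9: W0.I2
cycle 10: idle
cycle 11: idle
cycle 12: idle
cycle 13: idle
cycle 14: idle
cycle 15: idle
cycle 16: W0.I3

Answer: 17 cycles, utilization 9/17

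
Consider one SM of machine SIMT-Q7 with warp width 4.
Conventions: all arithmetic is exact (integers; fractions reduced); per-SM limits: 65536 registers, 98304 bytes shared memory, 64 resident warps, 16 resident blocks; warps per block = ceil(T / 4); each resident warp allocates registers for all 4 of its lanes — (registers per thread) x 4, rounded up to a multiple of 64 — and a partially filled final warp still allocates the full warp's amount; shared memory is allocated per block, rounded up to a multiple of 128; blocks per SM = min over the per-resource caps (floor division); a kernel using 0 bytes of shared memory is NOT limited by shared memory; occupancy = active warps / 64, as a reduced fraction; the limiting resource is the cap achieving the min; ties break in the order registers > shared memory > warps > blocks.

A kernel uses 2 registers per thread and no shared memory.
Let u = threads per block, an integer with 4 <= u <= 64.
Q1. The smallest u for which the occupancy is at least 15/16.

Answer: u = 13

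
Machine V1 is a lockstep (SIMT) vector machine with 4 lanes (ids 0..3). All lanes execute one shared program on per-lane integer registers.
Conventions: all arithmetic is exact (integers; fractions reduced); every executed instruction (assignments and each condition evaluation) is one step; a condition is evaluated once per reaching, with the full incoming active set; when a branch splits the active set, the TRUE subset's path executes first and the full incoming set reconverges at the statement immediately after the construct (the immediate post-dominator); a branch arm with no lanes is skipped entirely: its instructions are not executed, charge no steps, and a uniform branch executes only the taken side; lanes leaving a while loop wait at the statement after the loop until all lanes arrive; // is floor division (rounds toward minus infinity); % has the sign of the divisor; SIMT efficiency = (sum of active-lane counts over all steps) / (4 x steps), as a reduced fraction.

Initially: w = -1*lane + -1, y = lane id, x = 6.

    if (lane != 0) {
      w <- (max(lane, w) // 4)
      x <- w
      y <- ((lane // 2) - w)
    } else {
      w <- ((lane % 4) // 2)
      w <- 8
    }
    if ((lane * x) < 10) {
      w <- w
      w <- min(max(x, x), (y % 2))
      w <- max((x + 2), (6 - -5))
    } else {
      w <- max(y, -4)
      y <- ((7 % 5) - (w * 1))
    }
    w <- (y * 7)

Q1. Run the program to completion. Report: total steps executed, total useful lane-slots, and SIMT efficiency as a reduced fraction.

Answer: 11 steps, 35 useful, 35/44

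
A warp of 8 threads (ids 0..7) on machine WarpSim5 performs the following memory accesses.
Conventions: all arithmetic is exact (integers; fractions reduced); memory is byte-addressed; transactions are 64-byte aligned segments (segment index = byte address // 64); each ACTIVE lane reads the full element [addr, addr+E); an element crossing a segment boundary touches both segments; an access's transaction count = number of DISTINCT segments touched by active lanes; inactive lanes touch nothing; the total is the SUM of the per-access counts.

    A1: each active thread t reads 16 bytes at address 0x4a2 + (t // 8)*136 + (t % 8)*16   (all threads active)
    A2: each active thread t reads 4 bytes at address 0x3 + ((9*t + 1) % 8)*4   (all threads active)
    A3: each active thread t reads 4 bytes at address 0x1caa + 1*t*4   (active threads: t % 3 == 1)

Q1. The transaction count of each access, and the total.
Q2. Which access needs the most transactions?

A1: 3 transactions
A2: 1 transaction
A3: 2 transactions

Answer: 3,1,2; total 6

Answer: A1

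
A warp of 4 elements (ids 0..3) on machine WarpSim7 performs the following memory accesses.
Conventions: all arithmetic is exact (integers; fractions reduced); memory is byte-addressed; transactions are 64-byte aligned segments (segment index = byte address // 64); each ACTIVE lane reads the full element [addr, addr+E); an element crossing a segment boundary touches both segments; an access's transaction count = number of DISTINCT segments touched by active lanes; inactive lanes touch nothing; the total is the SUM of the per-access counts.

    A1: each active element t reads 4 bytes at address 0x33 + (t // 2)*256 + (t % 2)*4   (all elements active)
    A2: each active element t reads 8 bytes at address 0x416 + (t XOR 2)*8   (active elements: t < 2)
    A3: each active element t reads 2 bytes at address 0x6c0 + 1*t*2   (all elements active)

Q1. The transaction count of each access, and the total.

A1: 2 transactions
A2: 1 transaction
A3: 1 transaction

Answer: 2,1,1; total 4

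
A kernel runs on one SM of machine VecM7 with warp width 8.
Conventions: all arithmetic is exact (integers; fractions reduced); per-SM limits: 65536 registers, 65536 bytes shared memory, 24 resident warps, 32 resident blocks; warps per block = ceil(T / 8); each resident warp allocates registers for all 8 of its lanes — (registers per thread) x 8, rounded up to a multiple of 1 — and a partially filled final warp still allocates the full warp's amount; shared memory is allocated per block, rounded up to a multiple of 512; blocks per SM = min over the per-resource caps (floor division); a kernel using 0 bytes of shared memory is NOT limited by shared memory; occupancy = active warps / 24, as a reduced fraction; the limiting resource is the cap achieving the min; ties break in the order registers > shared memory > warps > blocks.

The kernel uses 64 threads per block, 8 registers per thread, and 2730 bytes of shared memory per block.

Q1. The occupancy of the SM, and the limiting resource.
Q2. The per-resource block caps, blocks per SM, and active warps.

Answer: occupancy 1, limited by warps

registers: 128 blocks
shared memory: 21 blocks
warps: 3 blocks
blocks: 32 blocks

Answer: 3 blocks, 24 active warps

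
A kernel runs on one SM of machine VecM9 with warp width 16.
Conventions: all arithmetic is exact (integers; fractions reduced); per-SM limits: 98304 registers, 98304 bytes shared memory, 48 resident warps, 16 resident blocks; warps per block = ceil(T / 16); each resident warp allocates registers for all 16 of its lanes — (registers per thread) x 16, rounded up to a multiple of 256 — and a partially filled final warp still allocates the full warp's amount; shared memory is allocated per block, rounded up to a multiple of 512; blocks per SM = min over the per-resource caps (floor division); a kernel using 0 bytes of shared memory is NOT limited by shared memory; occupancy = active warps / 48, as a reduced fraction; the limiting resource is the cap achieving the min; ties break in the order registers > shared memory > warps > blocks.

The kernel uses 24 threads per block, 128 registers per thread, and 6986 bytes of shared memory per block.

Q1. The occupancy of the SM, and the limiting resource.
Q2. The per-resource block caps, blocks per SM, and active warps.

Answer: occupancy 13/24, limited by shared memory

registers: 24 blocks
shared memory: 13 blocks
warps: 24 blocks
blocks: 16 blocks

Answer: 13 blocks, 26 active warps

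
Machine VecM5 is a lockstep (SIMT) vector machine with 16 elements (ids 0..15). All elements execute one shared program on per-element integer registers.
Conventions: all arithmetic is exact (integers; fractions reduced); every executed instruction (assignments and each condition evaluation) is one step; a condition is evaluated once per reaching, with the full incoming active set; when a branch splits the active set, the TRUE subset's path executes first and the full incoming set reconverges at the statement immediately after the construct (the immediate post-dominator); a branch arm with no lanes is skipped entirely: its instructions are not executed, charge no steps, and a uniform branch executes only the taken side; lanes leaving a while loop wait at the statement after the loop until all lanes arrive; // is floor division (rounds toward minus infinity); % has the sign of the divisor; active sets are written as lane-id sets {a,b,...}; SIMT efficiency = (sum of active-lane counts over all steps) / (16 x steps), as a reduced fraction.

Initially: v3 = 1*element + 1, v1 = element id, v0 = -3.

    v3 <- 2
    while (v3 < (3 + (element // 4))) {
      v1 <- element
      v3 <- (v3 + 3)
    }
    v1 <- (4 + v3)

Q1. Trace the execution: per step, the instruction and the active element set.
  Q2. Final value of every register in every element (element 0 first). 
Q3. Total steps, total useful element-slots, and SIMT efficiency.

step 0: v3 <- 2                      {0,1,2,3,4,5,6,7,8,9,10,11,12,13,14,15}
step 1: eval (v3 < (3 + (element // 4))) {0,1,2,3,4,5,6,7,8,9,10,11,12,13,14,15}
step 2: v1 <- element                {0,1,2,3,4,5,6,7,8,9,10,11,12,13,14,15}
step 3: v3 <- (v3 + 3)               {0,1,2,3,4,5,6,7,8,9,10,11,12,13,14,15}
step 4: eval (v3 < (3 + (element // 4))) {0,1,2,3,4,5,6,7,8,9,10,11,12,13,14,15}
step 5: v1 <- element                {12,13,14,15}
step 6: v3 <- (v3 + 3)               {12,13,14,15}
step 7: eval (v3 < (3 + (element // 4))) {12,13,14,15}
step 8: v1 <- (4 + v3)               {0,1,2,3,4,5,6,7,8,9,10,11,12,13,14,15}

Answer: 9 steps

v3: 5,5,5,5,5,5,5,5,5,5,5,5,8,8,8,8
v1: 9,9,9,9,9,9,9,9,9,9,9,9,12,12,12,12
v0: -3,-3,-3,-3,-3,-3,-3,-3,-3,-3,-3,-3,-3,-3,-3,-3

steps = 9; useful = 108; efficiency = 108/144 = 3/4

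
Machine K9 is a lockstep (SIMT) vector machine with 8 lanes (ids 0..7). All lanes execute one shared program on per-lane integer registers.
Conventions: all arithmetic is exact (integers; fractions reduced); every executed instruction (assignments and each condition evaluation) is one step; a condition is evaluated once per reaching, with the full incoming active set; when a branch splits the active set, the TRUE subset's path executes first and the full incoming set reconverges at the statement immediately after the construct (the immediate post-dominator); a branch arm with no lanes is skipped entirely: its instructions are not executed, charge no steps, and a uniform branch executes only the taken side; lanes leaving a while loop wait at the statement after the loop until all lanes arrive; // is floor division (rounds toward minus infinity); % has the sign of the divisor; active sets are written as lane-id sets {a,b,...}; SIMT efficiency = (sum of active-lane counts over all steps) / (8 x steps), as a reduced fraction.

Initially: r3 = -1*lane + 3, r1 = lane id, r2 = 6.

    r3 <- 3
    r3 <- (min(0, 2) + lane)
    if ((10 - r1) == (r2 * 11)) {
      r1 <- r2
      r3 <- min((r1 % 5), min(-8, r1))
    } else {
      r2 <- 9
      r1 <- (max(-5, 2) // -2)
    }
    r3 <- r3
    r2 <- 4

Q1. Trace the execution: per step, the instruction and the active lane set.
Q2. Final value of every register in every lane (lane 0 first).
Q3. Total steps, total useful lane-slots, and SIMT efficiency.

step 0: r3 <- 3                      {0,1,2,3,4,5,6,7}
step 1: r3 <- (min(0, 2) + lane)     {0,1,2,3,4,5,6,7}
step 2: eval ((10 - r1) == (r2 * 11)) {0,1,2,3,4,5,6,7}
step 3: r2 <- 9                      {0,1,2,3,4,5,6,7}
step 4: r1 <- (max(-5, 2) // -2)     {0,1,2,3,4,5,6,7}
step 5: r3 <- r3                     {0,1,2,3,4,5,6,7}
step 6: r2 <- 4                      {0,1,2,3,4,5,6,7}

Answer: 7 steps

r3: 0,1,2,3,4,5,6,7
r1: -1,-1,-1,-1,-1,-1,-1,-1
r2: 4,4,4,4,4,4,4,4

steps = 7; useful = 56; efficiency = 56/56 = 1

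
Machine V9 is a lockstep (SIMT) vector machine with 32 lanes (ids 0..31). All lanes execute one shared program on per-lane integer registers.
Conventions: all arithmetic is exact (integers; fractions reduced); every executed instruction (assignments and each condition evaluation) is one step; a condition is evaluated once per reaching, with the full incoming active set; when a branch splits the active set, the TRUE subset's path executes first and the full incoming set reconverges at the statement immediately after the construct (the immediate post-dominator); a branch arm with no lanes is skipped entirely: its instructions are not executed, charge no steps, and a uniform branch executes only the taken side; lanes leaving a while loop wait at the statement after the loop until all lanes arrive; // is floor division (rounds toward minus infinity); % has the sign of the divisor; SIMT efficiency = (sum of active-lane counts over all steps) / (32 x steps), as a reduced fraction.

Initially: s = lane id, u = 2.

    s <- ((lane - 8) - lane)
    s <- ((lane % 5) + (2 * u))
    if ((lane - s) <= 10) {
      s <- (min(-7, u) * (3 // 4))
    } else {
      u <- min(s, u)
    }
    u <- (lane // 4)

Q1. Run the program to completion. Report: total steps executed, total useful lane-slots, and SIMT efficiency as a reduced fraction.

Answer: 6 steps, 160 useful, 5/6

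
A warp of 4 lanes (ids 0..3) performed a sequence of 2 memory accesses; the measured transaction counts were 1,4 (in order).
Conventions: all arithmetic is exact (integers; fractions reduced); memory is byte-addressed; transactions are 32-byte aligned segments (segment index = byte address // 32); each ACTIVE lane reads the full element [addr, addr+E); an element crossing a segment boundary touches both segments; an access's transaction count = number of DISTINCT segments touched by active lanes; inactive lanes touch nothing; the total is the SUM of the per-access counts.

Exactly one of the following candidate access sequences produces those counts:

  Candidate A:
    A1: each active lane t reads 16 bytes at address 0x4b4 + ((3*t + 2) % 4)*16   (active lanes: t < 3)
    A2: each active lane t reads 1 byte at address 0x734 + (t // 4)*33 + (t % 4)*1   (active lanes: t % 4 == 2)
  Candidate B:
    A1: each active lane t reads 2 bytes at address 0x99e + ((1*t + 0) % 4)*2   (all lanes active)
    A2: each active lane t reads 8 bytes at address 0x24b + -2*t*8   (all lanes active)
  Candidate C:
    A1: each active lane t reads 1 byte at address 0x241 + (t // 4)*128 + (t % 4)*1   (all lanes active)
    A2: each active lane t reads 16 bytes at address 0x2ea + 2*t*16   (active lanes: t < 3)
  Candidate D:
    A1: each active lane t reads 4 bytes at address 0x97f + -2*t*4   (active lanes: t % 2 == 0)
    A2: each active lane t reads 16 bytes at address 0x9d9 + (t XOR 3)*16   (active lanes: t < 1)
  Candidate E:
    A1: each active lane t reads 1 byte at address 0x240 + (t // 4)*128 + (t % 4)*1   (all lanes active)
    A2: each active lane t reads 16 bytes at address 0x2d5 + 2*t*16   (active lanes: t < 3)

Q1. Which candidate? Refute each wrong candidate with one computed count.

A: A1 gives 3 transactions, not 1
B: A1 gives 2 transactions, not 1
C: A2 gives 3 transactions, not 4
D: A1 gives 2 transactions, not 1
E: all counts match (1,4)

Answer: E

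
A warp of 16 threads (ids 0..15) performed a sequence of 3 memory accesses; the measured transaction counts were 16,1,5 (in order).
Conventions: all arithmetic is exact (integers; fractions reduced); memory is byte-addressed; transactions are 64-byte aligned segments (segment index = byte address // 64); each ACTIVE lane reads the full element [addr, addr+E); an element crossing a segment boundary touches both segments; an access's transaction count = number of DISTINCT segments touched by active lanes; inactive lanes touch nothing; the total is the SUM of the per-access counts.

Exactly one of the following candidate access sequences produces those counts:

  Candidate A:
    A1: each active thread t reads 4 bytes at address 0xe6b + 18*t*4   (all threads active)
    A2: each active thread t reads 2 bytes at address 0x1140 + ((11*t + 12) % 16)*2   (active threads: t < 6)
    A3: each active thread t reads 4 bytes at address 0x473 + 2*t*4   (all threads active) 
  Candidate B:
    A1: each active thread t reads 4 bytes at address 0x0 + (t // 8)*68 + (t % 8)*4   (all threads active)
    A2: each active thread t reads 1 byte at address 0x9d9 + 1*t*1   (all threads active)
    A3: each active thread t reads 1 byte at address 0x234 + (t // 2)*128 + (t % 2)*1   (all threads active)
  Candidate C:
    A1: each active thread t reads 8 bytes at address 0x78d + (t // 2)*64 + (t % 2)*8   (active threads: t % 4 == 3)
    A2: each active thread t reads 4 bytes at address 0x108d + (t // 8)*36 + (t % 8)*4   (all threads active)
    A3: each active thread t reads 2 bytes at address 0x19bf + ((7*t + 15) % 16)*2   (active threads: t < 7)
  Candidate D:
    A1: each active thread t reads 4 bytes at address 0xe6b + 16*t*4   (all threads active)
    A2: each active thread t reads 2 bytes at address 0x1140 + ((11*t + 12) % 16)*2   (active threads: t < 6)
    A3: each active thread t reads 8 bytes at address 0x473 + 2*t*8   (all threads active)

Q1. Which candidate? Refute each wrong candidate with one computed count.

A: A3 gives 3 transactions, not 5
B: A1 gives 2 transactions, not 16
C: A1 gives 4 transactions, not 16
D: all counts match (16,1,5)

Answer: D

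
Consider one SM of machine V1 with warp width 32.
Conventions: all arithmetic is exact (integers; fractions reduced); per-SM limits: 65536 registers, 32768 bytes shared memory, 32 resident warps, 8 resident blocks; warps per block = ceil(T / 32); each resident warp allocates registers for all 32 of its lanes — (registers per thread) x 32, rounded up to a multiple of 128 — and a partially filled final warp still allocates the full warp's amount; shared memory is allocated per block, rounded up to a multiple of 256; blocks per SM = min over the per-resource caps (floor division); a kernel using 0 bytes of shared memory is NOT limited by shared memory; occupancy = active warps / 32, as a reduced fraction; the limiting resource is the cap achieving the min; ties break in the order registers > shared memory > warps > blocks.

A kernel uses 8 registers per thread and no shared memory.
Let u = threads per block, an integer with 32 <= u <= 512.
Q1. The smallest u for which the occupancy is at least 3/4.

Answer: u = 65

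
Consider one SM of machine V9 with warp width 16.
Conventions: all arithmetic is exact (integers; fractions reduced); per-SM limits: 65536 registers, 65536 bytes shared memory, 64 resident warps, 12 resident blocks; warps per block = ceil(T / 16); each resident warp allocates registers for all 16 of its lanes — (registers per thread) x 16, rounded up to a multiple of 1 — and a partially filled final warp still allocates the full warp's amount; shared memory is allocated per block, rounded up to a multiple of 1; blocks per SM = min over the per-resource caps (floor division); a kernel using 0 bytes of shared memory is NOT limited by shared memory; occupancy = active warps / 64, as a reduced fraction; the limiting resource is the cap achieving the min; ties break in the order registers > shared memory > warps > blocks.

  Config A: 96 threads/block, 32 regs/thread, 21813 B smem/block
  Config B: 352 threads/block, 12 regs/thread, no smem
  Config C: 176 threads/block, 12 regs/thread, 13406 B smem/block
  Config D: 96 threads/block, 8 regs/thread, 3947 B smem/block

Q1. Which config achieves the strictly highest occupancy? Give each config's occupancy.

occupancies: A 9/32, B 11/16, C 11/16, D 15/16

Answer: D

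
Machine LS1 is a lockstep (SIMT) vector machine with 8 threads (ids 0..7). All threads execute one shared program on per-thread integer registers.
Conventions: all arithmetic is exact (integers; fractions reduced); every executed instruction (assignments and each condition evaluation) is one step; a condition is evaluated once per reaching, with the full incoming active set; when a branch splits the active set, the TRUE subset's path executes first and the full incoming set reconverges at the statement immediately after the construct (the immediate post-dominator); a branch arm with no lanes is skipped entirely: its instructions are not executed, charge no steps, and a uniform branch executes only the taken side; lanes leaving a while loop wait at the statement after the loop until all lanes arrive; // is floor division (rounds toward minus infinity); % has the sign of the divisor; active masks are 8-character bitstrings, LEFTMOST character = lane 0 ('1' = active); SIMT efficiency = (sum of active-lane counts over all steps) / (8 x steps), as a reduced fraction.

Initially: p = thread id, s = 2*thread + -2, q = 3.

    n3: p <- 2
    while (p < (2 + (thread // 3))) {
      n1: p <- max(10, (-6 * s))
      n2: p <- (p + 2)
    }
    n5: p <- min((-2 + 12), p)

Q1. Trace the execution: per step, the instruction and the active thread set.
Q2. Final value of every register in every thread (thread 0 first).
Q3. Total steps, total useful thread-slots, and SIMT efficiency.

step 0: p <- 2                       11111111
step 1: eval (p < (2 + (thread // 3))) 11111111
step 2: p <- max(10, (-6 * s))       00011111
step 3: p <- (p + 2)                 00011111
step 4: eval (p < (2 + (thread // 3))) 00011111
step 5: p <- min((-2 + 12), p)       11111111

Answer: 6 steps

p: 2,2,2,10,10,10,10,10
s: -2,0,2,4,6,8,10,12
q: 3,3,3,3,3,3,3,3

steps = 6; useful = 39; efficiency = 39/48 = 13/16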